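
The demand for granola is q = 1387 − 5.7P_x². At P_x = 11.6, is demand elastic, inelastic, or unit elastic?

At P_x = 11.6, q = 620.008.
dq/dP_x = −2·5.7·P_x = −132.24.
Point elasticity E = (dq/dP_x)·(P_x/q) = -132.24 × 11.6/620.008 ≈ -2.474.
|E| ≈ 2.474 > 1, so demand is elastic.

elastic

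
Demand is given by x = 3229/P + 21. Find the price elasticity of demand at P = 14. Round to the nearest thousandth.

At P = 14, x = 251.6429.
dx/dP = −3229/P² = −16.4745.
Point elasticity E = (dx/dP)·(P/x) = -16.4745 × 14/251.6429 ≈ -0.917.
|E| < 1, so demand is inelastic at this price.

-0.917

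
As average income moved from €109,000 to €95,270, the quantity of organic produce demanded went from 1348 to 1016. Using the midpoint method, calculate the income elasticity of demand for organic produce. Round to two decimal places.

%ΔQ = (1016 − 1348)/[(1348+1016)/2] = -332/1182 ≈ -0.2809.
%ΔM = (95,270 − 109,000)/[(109,000+95,270)/2] = -13730/102135 ≈ -0.1344.
E_I = %ΔQ/%ΔM ≈ 2.09.
E_I > 1: normal good (luxury).

2.09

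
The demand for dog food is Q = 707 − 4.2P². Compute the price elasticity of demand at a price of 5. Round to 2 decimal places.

At P = 5, Q = 602.
dQ/dP = −2·4.2·P = −42.
Point elasticity E = (dQ/dP)·(P/Q) = -42 × 5/602 ≈ -0.35.
|E| < 1, so demand is inelastic at this price.

-0.35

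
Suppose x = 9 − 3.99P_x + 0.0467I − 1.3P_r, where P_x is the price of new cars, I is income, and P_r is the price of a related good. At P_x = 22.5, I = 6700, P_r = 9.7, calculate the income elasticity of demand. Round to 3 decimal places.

1.425

Evaluating quantity at (P_x, I, P_r) gives x = 9 − 3.99(22.5) + 0.0467(6700) − 1.3(9.7) = 9 − 89.775 + 312.89 − 12.61 = 219.505.
∂x/∂I = +0.0467, so E_I = 0.0467·(6700/219.505) ≈ 1.425.
E_I > 1: normal good (luxury).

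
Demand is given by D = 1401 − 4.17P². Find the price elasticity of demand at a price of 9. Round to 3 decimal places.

-0.635

At P = 9, D = 1063.23.
dD/dP = −2·4.17·P = −75.06.
Point elasticity E = (dD/dP)·(P/D) = -75.06 × 9/1063.23 ≈ -0.635.
|E| < 1, so demand is inelastic at this price.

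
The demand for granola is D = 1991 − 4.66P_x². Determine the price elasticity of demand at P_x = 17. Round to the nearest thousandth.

-4.181

At P_x = 17, D = 644.26.
dD/dP_x = −2·4.66·P_x = −158.44.
Point elasticity E = (dD/dP_x)·(P_x/D) = -158.44 × 17/644.26 ≈ -4.181.
|E| > 1, so demand is elastic at this price.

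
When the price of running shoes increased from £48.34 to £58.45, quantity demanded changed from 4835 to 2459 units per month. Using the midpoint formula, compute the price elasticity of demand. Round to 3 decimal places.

-3.441

%ΔQ = (2459 − 4835)/[(4835 + 2459)/2] = -2376/3647 ≈ -0.6515.
%Δp = (58.45 − 48.34)/[(48.34 + 58.45)/2] = 10.11/53.395 ≈ 0.1893.
Arc elasticity E = %ΔQ/%Δp ≈ -0.6515/0.1893 ≈ -3.441.
|E| > 1: demand is elastic over this range.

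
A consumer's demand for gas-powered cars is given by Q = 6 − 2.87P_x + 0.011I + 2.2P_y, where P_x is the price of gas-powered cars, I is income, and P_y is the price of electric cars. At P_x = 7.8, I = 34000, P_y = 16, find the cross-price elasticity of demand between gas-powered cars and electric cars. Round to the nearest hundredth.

First evaluate Q: 6 − 2.87(7.8) + 0.011(34000) + 2.2(16) = 6 − 22.386 + 374 + 35.2 = 392.814.
∂Q/∂P_y = +2.2, so E_xy = 2.2·(16/392.814) ≈ 0.09.
E_xy > 0: the goods are substitutes.

0.09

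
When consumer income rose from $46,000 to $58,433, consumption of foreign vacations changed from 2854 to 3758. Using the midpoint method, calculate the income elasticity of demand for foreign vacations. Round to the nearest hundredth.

%ΔQ = (3758 − 2854)/[(2854+3758)/2] = 904/3306 ≈ 0.2734.
%ΔM = (58,433 − 46,000)/[(46,000+58,433)/2] = 12433/52216.5 ≈ 0.2381.
E_I = %ΔQ/%ΔM ≈ 1.15.
E_I > 1: normal good (luxury).

1.15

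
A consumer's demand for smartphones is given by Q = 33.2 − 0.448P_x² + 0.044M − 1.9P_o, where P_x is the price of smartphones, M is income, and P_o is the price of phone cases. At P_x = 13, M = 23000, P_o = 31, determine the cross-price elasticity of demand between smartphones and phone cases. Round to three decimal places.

-0.065

First evaluate Q: 33.2 − 0.448(13)² + 0.044(23000) − 1.9(31) = 33.2 − 75.712 + 1012 − 58.9 = 910.588.
∂Q/∂P_o = −1.9, so E_xy = -1.9·(31/910.588) ≈ -0.065.
E_xy < 0: the goods are complements.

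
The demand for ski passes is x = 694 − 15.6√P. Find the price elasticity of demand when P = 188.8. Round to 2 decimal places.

At P = 188.8, x = 479.649.
dx/dP = −15.6/(2√P) = −15.6/(2·13.7405).
Point elasticity E = (dx/dP)·(P/x) = -0.5677 × 188.8/479.649 ≈ -0.22.
|E| < 1, so demand is inelastic at this price.

-0.22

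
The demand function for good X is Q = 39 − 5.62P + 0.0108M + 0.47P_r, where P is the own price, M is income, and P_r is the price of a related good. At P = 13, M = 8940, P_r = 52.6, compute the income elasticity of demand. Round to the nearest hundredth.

1.11

At the given point, Q = 39 − 5.62(13) + 0.0108(8940) + 0.47(52.6) = 39 − 73.06 + 96.552 + 24.722 = 87.214.
∂Q/∂M = +0.0108, so E_I = 0.0108·(8940/87.214) ≈ 1.11.
E_I > 1: normal good (luxury).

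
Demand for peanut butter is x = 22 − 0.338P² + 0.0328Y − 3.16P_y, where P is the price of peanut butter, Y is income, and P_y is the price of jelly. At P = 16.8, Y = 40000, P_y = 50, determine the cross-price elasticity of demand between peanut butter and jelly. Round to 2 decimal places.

-0.15

First evaluate x: 22 − 0.338(16.8)² + 0.0328(40000) − 3.16(50) = 22 − 95.3971 + 1312 − 158 = 1080.6029.
∂x/∂P_y = −3.16, so E_xy = -3.16·(50/1080.6029) ≈ -0.15.
E_xy < 0: the goods are complements.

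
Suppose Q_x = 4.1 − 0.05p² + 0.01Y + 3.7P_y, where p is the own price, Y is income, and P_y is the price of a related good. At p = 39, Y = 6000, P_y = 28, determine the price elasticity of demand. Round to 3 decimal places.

Q_x = 4.1 − 0.05(39)² + 0.01(6000) + 3.7(28) = 4.1 − 76.05 + 60 + 103.6 = 91.65.
∂Q_x/∂p = −2·0.05·p = -3.9, so E_p = -3.9·(39/91.65) ≈ -1.660.
|E_p| > 1: demand is elastic.

-1.660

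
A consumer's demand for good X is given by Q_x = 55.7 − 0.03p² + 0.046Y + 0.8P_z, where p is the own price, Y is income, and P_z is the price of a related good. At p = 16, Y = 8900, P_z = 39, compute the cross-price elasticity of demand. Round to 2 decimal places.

0.06

At the given point, Q_x = 55.7 − 0.03(16)² + 0.046(8900) + 0.8(39) = 55.7 − 7.68 + 409.4 + 31.2 = 488.62.
∂Q_x/∂P_z = +0.8, so E_xy = 0.8·(39/488.62) ≈ 0.06.
E_xy > 0: the goods are substitutes.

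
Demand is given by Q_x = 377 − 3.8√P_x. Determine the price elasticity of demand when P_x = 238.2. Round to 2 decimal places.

At P_x = 238.2, Q_x = 318.3518.
dQ_x/dP_x = −3.8/(2√P_x) = −3.8/(2·15.4337).
Point elasticity E = (dQ_x/dP_x)·(P_x/Q_x) = -0.1231 × 238.2/318.3518 ≈ -0.09.
|E| < 1, so demand is inelastic at this price.

-0.09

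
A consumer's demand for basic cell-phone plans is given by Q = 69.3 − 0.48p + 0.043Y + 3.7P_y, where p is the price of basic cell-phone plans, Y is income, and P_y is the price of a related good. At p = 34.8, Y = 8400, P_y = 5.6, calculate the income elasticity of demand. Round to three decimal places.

0.831

First evaluate Q: 69.3 − 0.48(34.8) + 0.043(8400) + 3.7(5.6) = 69.3 − 16.704 + 361.2 + 20.72 = 434.516.
∂Q/∂Y = +0.043, so E_I = 0.043·(8400/434.516) ≈ 0.831.
E_I ∈ (0,1): normal good (necessity).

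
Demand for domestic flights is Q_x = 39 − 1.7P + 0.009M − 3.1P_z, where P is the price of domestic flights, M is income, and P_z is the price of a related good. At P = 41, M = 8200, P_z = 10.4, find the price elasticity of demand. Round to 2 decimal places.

-6.42

First evaluate Q_x: 39 − 1.7(41) + 0.009(8200) − 3.1(10.4) = 39 − 69.7 + 73.8 − 32.24 = 10.86.
∂Q_x/∂P = −1.7, so E_p = (−1.7)·(41/10.86) ≈ -6.42.
|E_p| > 1: demand is elastic.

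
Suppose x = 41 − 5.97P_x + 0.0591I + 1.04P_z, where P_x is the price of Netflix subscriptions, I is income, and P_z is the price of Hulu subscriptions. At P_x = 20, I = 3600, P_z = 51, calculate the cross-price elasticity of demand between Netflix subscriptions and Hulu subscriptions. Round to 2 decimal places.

0.28

At the given point, x = 41 − 5.97(20) + 0.0591(3600) + 1.04(51) = 41 − 119.4 + 212.76 + 53.04 = 187.4.
∂x/∂P_z = +1.04, so E_xy = 1.04·(51/187.4) ≈ 0.28.
E_xy > 0: the goods are substitutes.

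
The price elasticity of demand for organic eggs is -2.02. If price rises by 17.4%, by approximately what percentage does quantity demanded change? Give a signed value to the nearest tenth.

%ΔQ ≈ E × %ΔP = (-2.02) × (17.4%) ≈ -35.1%.

-35.1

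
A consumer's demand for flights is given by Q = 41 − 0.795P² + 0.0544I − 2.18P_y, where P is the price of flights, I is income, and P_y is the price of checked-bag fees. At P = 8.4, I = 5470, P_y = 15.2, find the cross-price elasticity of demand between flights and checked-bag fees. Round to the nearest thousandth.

Substituting, Q = 41 − 0.795(8.4)² + 0.0544(5470) − 2.18(15.2) = 41 − 56.0952 + 297.568 − 33.136 = 249.3368.
∂Q/∂P_y = −2.18, so E_xy = -2.18·(15.2/249.3368) ≈ -0.133.
E_xy < 0: the goods are complements.

-0.133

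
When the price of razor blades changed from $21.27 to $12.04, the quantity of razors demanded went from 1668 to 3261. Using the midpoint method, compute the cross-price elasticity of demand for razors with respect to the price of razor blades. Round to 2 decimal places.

-1.17

%ΔQ_x = (3261 − 1668)/[(1668+3261)/2] = 1593/2464.5 ≈ 0.6464.
%ΔP_y = (12.04 − 21.27)/[(21.27+12.04)/2] ≈ -0.5542.
E_xy = 0.6464/-0.5542 ≈ -1.17.
E_xy < 0, so razors and razor blades are complements.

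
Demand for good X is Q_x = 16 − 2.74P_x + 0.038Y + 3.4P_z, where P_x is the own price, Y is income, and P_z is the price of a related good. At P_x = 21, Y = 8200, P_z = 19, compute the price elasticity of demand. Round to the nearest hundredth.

-0.17

Substituting, Q_x = 16 − 2.74(21) + 0.038(8200) + 3.4(19) = 16 − 57.54 + 311.6 + 64.6 = 334.66.
∂Q_x/∂P_x = −2.74, so E_p = (−2.74)·(21/334.66) ≈ -0.17.
|E_p| < 1: demand is inelastic.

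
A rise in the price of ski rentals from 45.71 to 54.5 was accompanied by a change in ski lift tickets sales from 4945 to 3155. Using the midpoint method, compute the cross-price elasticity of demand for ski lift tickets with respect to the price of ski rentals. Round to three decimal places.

-2.519

%ΔQ_x = (3155 − 4945)/[(4945+3155)/2] = -1790/4050 ≈ -0.4420.
%ΔP_y = (54.5 − 45.71)/[(45.71+54.5)/2] ≈ 0.1754.
E_xy = -0.4420/0.1754 ≈ -2.519.
E_xy < 0, so ski lift tickets and ski rentals are complements.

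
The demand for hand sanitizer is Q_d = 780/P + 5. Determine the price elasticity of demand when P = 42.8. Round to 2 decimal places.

At P = 42.8, Q_d = 23.2243.
dQ_d/dP = −780/P² = −0.4258.
Point elasticity E = (dQ_d/dP)·(P/Q_d) = -0.4258 × 42.8/23.2243 ≈ -0.78.
|E| < 1, so demand is inelastic at this price.

-0.78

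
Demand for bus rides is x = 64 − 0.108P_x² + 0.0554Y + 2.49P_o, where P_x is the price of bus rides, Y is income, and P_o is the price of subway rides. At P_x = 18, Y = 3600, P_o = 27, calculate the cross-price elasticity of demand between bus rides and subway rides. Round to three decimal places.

Substituting, x = 64 − 0.108(18)² + 0.0554(3600) + 2.49(27) = 64 − 34.992 + 199.44 + 67.23 = 295.678.
∂x/∂P_o = +2.49, so E_xy = 2.49·(27/295.678) ≈ 0.227.
E_xy > 0: the goods are substitutes.

0.227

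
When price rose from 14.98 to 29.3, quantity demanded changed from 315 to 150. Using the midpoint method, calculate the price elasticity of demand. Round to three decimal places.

-1.097

%Δq = (150 − 315)/[(315 + 150)/2] = -165/232.5 ≈ -0.7097.
%ΔP = (29.3 − 14.98)/[(14.98 + 29.3)/2] = 14.32/22.14 ≈ 0.6468.
Arc elasticity E = %Δq/%ΔP ≈ -0.7097/0.6468 ≈ -1.097.
|E| > 1: demand is elastic over this range.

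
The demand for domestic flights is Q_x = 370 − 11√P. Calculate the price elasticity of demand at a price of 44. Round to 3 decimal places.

-0.123

At P = 44, Q_x = 297.0343.
dQ_x/dP = −11/(2√P) = −11/(2·6.6332).
Point elasticity E = (dQ_x/dP)·(P/Q_x) = -0.8292 × 44/297.0343 ≈ -0.123.
|E| < 1, so demand is inelastic at this price.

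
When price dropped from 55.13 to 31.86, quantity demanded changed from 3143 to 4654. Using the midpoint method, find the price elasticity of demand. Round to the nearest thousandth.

%Δq = (4654 − 3143)/[(3143 + 4654)/2] = 1511/3898.5 ≈ 0.3876.
%ΔP = (31.86 − 55.13)/[(55.13 + 31.86)/2] = -23.27/43.495 ≈ -0.5350.
Arc elasticity E = %Δq/%ΔP ≈ 0.3876/-0.5350 ≈ -0.724.
|E| < 1: demand is inelastic over this range.

-0.724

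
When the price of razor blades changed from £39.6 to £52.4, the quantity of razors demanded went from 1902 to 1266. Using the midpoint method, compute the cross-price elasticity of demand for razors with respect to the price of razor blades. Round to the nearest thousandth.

-1.443

%ΔQ_x = (1266 − 1902)/[(1902+1266)/2] = -636/1584 ≈ -0.4015.
%ΔP_y = (52.4 − 39.6)/[(39.6+52.4)/2] ≈ 0.2783.
E_xy = -0.4015/0.2783 ≈ -1.443.
E_xy < 0, so razors and razor blades are complements.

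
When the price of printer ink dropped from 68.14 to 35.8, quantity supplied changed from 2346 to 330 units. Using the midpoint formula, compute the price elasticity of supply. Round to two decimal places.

2.42

%ΔQ = (330 − 2346)/[(2346 + 330)/2] = -2016/1338 ≈ -1.5067.
%Δp = (35.8 − 68.14)/[(68.14 + 35.8)/2] = -32.34/51.97 ≈ -0.6223.
Arc elasticity E = %ΔQ/%Δp ≈ -1.5067/-0.6223 ≈ 2.42.
|E| > 1: supply is elastic over this range.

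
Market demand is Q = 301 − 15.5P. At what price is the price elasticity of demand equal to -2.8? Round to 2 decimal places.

Set −bP/(a − bP) = −2.8 ⇒ bP = 2.8(a − bP) ⇒ bP(1+2.8) = 2.8·a.
P = 2.8·301/(15.5·3.8) ≈ 14.31.

14.31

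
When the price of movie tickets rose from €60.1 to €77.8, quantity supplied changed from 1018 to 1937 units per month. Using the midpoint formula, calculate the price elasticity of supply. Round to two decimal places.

%Δq = (1937 − 1018)/[(1018 + 1937)/2] = 919/1477.5 ≈ 0.6220.
%ΔP = (77.8 − 60.1)/[(60.1 + 77.8)/2] = 17.7/68.95 ≈ 0.2567.
Arc elasticity E = %Δq/%ΔP ≈ 0.6220/0.2567 ≈ 2.42.
|E| > 1: supply is elastic over this range.

2.42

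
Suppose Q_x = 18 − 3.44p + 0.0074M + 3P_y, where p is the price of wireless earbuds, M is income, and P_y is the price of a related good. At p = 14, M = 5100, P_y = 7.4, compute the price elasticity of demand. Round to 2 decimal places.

At the given point, Q_x = 18 − 3.44(14) + 0.0074(5100) + 3(7.4) = 18 − 48.16 + 37.74 + 22.2 = 29.78.
∂Q_x/∂p = −3.44, so E_p = (−3.44)·(14/29.78) ≈ -1.62.
|E_p| > 1: demand is elastic.

-1.62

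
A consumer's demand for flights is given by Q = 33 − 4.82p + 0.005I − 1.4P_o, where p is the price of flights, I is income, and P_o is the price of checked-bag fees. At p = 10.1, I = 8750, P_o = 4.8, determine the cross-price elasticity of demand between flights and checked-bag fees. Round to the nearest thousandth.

Q = 33 − 4.82(10.1) + 0.005(8750) − 1.4(4.8) = 33 − 48.682 + 43.75 − 6.72 = 21.348.
∂Q/∂P_o = −1.4, so E_xy = -1.4·(4.8/21.348) ≈ -0.315.
E_xy < 0: the goods are complements.

-0.315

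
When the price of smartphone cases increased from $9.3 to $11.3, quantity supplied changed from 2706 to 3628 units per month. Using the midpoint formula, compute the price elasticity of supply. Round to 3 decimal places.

%ΔQ = (3628 − 2706)/[(2706 + 3628)/2] = 922/3167 ≈ 0.2911.
%Δp = (11.3 − 9.3)/[(9.3 + 11.3)/2] = 2/10.3 ≈ 0.1942.
Arc elasticity E = %ΔQ/%Δp ≈ 0.2911/0.1942 ≈ 1.499.
|E| > 1: supply is elastic over this range.

1.499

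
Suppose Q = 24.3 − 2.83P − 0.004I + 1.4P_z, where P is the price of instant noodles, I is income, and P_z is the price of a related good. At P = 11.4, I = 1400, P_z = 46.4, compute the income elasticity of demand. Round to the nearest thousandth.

-0.109

First evaluate Q: 24.3 − 2.83(11.4) − 0.004(1400) + 1.4(46.4) = 24.3 − 32.262 − 5.6 + 64.96 = 51.398.
∂Q/∂I = −0.004, so E_I = -0.004·(1400/51.398) ≈ -0.109.
E_I < 0: inferior good.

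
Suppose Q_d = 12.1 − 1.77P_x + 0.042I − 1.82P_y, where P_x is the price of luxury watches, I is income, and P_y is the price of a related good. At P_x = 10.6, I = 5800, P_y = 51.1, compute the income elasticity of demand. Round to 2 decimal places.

Evaluating quantity at (P_x, I, P_y) gives Q_d = 12.1 − 1.77(10.6) + 0.042(5800) − 1.82(51.1) = 12.1 − 18.762 + 243.6 − 93.002 = 143.936.
∂Q_d/∂I = +0.042, so E_I = 0.042·(5800/143.936) ≈ 1.69.
E_I > 1: normal good (luxury).

1.69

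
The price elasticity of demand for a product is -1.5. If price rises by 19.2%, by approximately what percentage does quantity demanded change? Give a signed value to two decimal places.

-28.80

%ΔQ ≈ E × %ΔP = (-1.5) × (19.2%) = -28.80%.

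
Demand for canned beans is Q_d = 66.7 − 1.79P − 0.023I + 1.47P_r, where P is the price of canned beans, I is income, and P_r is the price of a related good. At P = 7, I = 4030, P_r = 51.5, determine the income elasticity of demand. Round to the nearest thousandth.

-2.493

At the given point, Q_d = 66.7 − 1.79(7) − 0.023(4030) + 1.47(51.5) = 66.7 − 12.53 − 92.69 + 75.705 = 37.185.
∂Q_d/∂I = −0.023, so E_I = -0.023·(4030/37.185) ≈ -2.493.
E_I < 0: inferior good.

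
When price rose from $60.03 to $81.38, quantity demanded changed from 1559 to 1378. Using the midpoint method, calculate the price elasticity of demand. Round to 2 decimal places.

%Δq = (1378 − 1559)/[(1559 + 1378)/2] = -181/1468.5 ≈ -0.1233.
%Δp = (81.38 − 60.03)/[(60.03 + 81.38)/2] = 21.35/70.705 ≈ 0.3020.
Arc elasticity E = %Δq/%Δp ≈ -0.1233/0.3020 ≈ -0.41.
|E| < 1: demand is inelastic over this range.

-0.41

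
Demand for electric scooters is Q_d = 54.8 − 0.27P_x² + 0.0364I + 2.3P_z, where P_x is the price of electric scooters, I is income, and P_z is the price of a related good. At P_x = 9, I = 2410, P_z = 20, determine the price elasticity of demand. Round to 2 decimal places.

Substituting, Q_d = 54.8 − 0.27(9)² + 0.0364(2410) + 2.3(20) = 54.8 − 21.87 + 87.724 + 46 = 166.654.
∂Q_d/∂P_x = −2·0.27·P_x = -4.86, so E_p = -4.86·(9/166.654) ≈ -0.26.
|E_p| < 1: demand is inelastic.

-0.26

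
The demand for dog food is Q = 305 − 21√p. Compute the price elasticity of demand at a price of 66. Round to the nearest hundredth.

At p = 66, Q = 134.3952.
dQ/dp = −21/(2√p) = −21/(2·8.124).
Point elasticity E = (dQ/dp)·(p/Q) = -1.2925 × 66/134.3952 ≈ -0.63.
|E| < 1, so demand is inelastic at this price.

-0.63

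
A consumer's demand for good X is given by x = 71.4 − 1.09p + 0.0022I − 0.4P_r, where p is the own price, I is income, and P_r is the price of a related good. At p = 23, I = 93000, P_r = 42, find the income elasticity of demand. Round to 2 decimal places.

Evaluating quantity at (p, I, P_r) gives x = 71.4 − 1.09(23) + 0.0022(93000) − 0.4(42) = 71.4 − 25.07 + 204.6 − 16.8 = 234.13.
∂x/∂I = +0.0022, so E_I = 0.0022·(93000/234.13) ≈ 0.87.
E_I ∈ (0,1): normal good (necessity).

0.87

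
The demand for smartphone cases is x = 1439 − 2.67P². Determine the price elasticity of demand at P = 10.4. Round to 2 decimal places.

-0.50

At P = 10.4, x = 1150.2128.
dx/dP = −2·2.67·P = −55.536.
Point elasticity E = (dx/dP)·(P/x) = -55.536 × 10.4/1150.2128 ≈ -0.50.
|E| < 1, so demand is inelastic at this price.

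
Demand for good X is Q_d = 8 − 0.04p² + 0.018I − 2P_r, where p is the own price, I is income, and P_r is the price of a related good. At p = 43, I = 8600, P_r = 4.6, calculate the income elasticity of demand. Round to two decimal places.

First evaluate Q_d: 8 − 0.04(43)² + 0.018(8600) − 2(4.6) = 8 − 73.96 + 154.8 − 9.2 = 79.64.
∂Q_d/∂I = +0.018, so E_I = 0.018·(8600/79.64) ≈ 1.94.
E_I > 1: normal good (luxury).

1.94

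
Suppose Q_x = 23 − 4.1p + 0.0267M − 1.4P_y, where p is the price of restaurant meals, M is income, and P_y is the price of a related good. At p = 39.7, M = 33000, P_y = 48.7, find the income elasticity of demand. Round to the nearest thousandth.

1.309

Substituting, Q_x = 23 − 4.1(39.7) + 0.0267(33000) − 1.4(48.7) = 23 − 162.77 + 881.1 − 68.18 = 673.15.
∂Q_x/∂M = +0.0267, so E_I = 0.0267·(33000/673.15) ≈ 1.309.
E_I > 1: normal good (luxury).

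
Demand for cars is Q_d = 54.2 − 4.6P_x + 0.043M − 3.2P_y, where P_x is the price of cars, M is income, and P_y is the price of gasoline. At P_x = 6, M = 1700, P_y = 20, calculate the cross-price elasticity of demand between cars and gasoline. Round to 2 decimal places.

At the given point, Q_d = 54.2 − 4.6(6) + 0.043(1700) − 3.2(20) = 54.2 − 27.6 + 73.1 − 64 = 35.7.
∂Q_d/∂P_y = −3.2, so E_xy = -3.2·(20/35.7) ≈ -1.79.
E_xy < 0: the goods are complements.

-1.79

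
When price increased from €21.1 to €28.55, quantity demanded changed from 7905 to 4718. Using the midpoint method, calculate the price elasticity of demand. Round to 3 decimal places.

%ΔQ = (4718 − 7905)/[(7905 + 4718)/2] = -3187/6311.5 ≈ -0.5050.
%ΔP = (28.55 − 21.1)/[(21.1 + 28.55)/2] = 7.45/24.825 ≈ 0.3001.
Arc elasticity E = %ΔQ/%ΔP ≈ -0.5050/0.3001 ≈ -1.683.
|E| > 1: demand is elastic over this range.

-1.683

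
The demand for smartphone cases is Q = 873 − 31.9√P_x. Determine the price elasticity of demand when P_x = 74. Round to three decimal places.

-0.229

At P_x = 74, Q = 598.5858.
dQ/dP_x = −31.9/(2√P_x) = −31.9/(2·8.6023).
Point elasticity E = (dQ/dP_x)·(P_x/Q) = -1.8541 × 74/598.5858 ≈ -0.229.
|E| < 1, so demand is inelastic at this price.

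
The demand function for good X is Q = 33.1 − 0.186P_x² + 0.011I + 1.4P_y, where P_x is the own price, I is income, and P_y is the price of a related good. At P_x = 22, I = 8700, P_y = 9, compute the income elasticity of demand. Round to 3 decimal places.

1.863

At the given point, Q = 33.1 − 0.186(22)² + 0.011(8700) + 1.4(9) = 33.1 − 90.024 + 95.7 + 12.6 = 51.376.
∂Q/∂I = +0.011, so E_I = 0.011·(8700/51.376) ≈ 1.863.
E_I > 1: normal good (luxury).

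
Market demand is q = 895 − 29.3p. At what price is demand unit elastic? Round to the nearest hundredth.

15.27

For linear demand q = a − bp, E = −bp/(a − bp). |E| = 1 ⇒ bp = a − bp ⇒ p = a/(2b).
p = 895/(2·29.3) ≈ 15.27.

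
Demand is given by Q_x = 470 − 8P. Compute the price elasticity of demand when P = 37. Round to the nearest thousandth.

At P = 37, Q_x = 174.
dQ_x/dP = −8.
Point elasticity E = (dQ_x/dP)·(P/Q_x) = -8 × 37/174 ≈ -1.701.
|E| > 1, so demand is elastic at this price.

-1.701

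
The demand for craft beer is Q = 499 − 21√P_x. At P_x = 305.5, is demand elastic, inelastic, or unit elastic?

At P_x = 305.5, Q = 131.9503.
dQ/dP_x = −21/(2√P_x) = −21/(2·17.4786).
Point elasticity E = (dQ/dP_x)·(P_x/Q) = -0.6007 × 305.5/131.9503 ≈ -1.391.
|E| ≈ 1.391 > 1, so demand is elastic.

elastic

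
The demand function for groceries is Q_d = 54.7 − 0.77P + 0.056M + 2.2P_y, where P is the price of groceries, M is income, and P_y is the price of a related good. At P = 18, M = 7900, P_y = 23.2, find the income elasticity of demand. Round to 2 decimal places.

At the given point, Q_d = 54.7 − 0.77(18) + 0.056(7900) + 2.2(23.2) = 54.7 − 13.86 + 442.4 + 51.04 = 534.28.
∂Q_d/∂M = +0.056, so E_I = 0.056·(7900/534.28) ≈ 0.83.
E_I ∈ (0,1): normal good (necessity).

0.83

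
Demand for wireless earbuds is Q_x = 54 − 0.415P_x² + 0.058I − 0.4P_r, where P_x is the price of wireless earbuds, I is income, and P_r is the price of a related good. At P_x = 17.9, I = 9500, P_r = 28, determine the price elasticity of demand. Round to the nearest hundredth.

Q_x = 54 − 0.415(17.9)² + 0.058(9500) − 0.4(28) = 54 − 132.9702 + 551 − 11.2 = 460.8299.
∂Q_x/∂P_x = −2·0.415·P_x = -14.857, so E_p = -14.857·(17.9/460.8299) ≈ -0.58.
|E_p| < 1: demand is inelastic.

-0.58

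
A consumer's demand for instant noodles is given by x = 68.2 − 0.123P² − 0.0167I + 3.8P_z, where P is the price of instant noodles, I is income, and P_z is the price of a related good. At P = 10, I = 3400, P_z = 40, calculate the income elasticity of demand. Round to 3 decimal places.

x = 68.2 − 0.123(10)² − 0.0167(3400) + 3.8(40) = 68.2 − 12.3 − 56.78 + 152 = 151.12.
∂x/∂I = −0.0167, so E_I = -0.0167·(3400/151.12) ≈ -0.376.
E_I < 0: inferior good.

-0.376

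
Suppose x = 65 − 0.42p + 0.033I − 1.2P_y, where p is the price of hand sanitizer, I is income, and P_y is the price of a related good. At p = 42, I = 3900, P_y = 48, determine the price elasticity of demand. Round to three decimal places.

x = 65 − 0.42(42) + 0.033(3900) − 1.2(48) = 65 − 17.64 + 128.7 − 57.6 = 118.46.
∂x/∂p = −0.42, so E_p = (−0.42)·(42/118.46) ≈ -0.149.
|E_p| < 1: demand is inelastic.

-0.149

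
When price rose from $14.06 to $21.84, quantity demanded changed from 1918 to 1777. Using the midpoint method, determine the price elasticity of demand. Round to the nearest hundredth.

%ΔQ = (1777 − 1918)/[(1918 + 1777)/2] = -141/1847.5 ≈ -0.0763.
%ΔP = (21.84 − 14.06)/[(14.06 + 21.84)/2] = 7.78/17.95 ≈ 0.4334.
Arc elasticity E = %ΔQ/%ΔP ≈ -0.0763/0.4334 ≈ -0.18.
|E| < 1: demand is inelastic over this range.

-0.18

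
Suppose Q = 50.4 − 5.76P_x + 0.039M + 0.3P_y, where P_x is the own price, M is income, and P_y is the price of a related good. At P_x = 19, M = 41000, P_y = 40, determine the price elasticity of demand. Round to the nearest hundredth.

At the given point, Q = 50.4 − 5.76(19) + 0.039(41000) + 0.3(40) = 50.4 − 109.44 + 1599 + 12 = 1551.96.
∂Q/∂P_x = −5.76, so E_p = (−5.76)·(19/1551.96) ≈ -0.07.
|E_p| < 1: demand is inelastic.

-0.07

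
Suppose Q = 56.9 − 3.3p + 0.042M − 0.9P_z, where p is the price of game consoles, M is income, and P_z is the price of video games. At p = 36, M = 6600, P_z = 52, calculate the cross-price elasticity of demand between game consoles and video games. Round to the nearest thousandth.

-0.278

At the given point, Q = 56.9 − 3.3(36) + 0.042(6600) − 0.9(52) = 56.9 − 118.8 + 277.2 − 46.8 = 168.5.
∂Q/∂P_z = −0.9, so E_xy = -0.9·(52/168.5) ≈ -0.278.
E_xy < 0: the goods are complements.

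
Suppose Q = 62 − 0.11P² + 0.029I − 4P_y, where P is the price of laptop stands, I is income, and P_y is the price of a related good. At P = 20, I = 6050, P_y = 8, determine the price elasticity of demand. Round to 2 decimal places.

At the given point, Q = 62 − 0.11(20)² + 0.029(6050) − 4(8) = 62 − 44 + 175.45 − 32 = 161.45.
∂Q/∂P = −2·0.11·P = -4.4, so E_p = -4.4·(20/161.45) ≈ -0.55.
|E_p| < 1: demand is inelastic.

-0.55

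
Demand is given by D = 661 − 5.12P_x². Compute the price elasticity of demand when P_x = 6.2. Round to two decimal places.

-0.85

At P_x = 6.2, D = 464.1872.
dD/dP_x = −2·5.12·P_x = −63.488.
Point elasticity E = (dD/dP_x)·(P_x/D) = -63.488 × 6.2/464.1872 ≈ -0.85.
|E| < 1, so demand is inelastic at this price.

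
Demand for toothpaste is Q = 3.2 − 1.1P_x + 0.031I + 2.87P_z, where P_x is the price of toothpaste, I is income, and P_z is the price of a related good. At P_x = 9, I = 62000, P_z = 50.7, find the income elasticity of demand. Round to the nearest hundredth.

At the given point, Q = 3.2 − 1.1(9) + 0.031(62000) + 2.87(50.7) = 3.2 − 9.9 + 1922 + 145.509 = 2060.809.
∂Q/∂I = +0.031, so E_I = 0.031·(62000/2060.809) ≈ 0.93.
E_I ∈ (0,1): normal good (necessity).

0.93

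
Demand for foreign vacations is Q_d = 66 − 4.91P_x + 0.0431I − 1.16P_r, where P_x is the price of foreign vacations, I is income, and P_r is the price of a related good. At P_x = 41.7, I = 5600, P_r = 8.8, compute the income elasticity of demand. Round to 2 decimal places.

2.61

Evaluating quantity at (P_x, I, P_r) gives Q_d = 66 − 4.91(41.7) + 0.0431(5600) − 1.16(8.8) = 66 − 204.747 + 241.36 − 10.208 = 92.405.
∂Q_d/∂I = +0.0431, so E_I = 0.0431·(5600/92.405) ≈ 2.61.
E_I > 1: normal good (luxury).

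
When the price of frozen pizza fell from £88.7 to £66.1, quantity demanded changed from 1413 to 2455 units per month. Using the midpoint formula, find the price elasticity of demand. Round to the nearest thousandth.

-1.845

%ΔQ = (2455 − 1413)/[(1413 + 2455)/2] = 1042/1934 ≈ 0.5388.
%Δp = (66.1 − 88.7)/[(88.7 + 66.1)/2] = -22.6/77.4 ≈ -0.2920.
Arc elasticity E = %ΔQ/%Δp ≈ 0.5388/-0.2920 ≈ -1.845.
|E| > 1: demand is elastic over this range.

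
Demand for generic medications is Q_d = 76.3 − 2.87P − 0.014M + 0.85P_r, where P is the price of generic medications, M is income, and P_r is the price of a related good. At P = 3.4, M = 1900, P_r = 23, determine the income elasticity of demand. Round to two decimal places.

-0.45

Q_d = 76.3 − 2.87(3.4) − 0.014(1900) + 0.85(23) = 76.3 − 9.758 − 26.6 + 19.55 = 59.492.
∂Q_d/∂M = −0.014, so E_I = -0.014·(1900/59.492) ≈ -0.45.
E_I < 0: inferior good.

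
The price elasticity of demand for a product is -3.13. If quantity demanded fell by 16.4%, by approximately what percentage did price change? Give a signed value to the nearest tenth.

%ΔQ ≈ E × %ΔP ⇒ %ΔP = %ΔQ / E = (-16.4%)/(-3.13) ≈ 5.2%.

5.2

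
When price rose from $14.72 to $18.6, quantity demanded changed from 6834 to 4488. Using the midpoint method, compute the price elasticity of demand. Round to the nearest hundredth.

-1.78

%Δq = (4488 − 6834)/[(6834 + 4488)/2] = -2346/5661 ≈ -0.4144.
%Δp = (18.6 − 14.72)/[(14.72 + 18.6)/2] = 3.88/16.66 ≈ 0.2329.
Arc elasticity E = %Δq/%Δp ≈ -0.4144/0.2329 ≈ -1.78.
|E| > 1: demand is elastic over this range.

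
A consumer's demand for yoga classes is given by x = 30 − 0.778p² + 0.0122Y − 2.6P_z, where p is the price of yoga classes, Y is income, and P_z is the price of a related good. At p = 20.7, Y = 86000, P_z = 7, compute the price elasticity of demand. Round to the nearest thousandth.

First evaluate x: 30 − 0.778(20.7)² + 0.0122(86000) − 2.6(7) = 30 − 333.3652 + 1049.2 − 18.2 = 727.6348.
∂x/∂p = −2·0.778·p = -32.2092, so E_p = -32.2092·(20.7/727.6348) ≈ -0.916.
|E_p| < 1: demand is inelastic.

-0.916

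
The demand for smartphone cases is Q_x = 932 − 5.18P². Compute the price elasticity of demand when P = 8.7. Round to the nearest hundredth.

-1.45

At P = 8.7, Q_x = 539.9258.
dQ_x/dP = −2·5.18·P = −90.132.
Point elasticity E = (dQ_x/dP)·(P/Q_x) = -90.132 × 8.7/539.9258 ≈ -1.45.
|E| > 1, so demand is elastic at this price.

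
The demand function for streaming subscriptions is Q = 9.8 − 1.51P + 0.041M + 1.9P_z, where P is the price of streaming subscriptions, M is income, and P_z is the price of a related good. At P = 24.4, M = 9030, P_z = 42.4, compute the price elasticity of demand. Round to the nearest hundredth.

-0.09

Q = 9.8 − 1.51(24.4) + 0.041(9030) + 1.9(42.4) = 9.8 − 36.844 + 370.23 + 80.56 = 423.746.
∂Q/∂P = −1.51, so E_p = (−1.51)·(24.4/423.746) ≈ -0.09.
|E_p| < 1: demand is inelastic.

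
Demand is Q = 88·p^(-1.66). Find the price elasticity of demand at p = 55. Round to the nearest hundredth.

-1.66

For a Cobb–Douglas (constant-elasticity) form Q = A·p^α·…, the elasticity with respect to p equals the exponent α at every point.
Here the exponent on p is -1.66, so the price elasticity of demand is -1.66.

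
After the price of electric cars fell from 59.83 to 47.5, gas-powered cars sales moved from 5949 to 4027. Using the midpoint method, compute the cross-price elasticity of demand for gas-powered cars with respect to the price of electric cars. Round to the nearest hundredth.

1.68

%ΔQ_x = (4027 − 5949)/[(5949+4027)/2] = -1922/4988 ≈ -0.3853.
%ΔP_y = (47.5 − 59.83)/[(59.83+47.5)/2] ≈ -0.2298.
E_xy = -0.3853/-0.2298 ≈ 1.68.
E_xy > 0, so gas-powered cars and electric cars are substitutes.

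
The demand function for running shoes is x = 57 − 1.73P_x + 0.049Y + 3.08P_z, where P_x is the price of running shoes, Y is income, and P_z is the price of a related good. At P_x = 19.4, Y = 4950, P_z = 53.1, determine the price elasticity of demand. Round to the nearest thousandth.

At the given point, x = 57 − 1.73(19.4) + 0.049(4950) + 3.08(53.1) = 57 − 33.562 + 242.55 + 163.548 = 429.536.
∂x/∂P_x = −1.73, so E_p = (−1.73)·(19.4/429.536) ≈ -0.078.
|E_p| < 1: demand is inelastic.

-0.078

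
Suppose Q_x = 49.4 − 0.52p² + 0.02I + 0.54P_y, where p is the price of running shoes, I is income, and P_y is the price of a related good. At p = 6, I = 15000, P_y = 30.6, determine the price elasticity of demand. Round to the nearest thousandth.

Substituting, Q_x = 49.4 − 0.52(6)² + 0.02(15000) + 0.54(30.6) = 49.4 − 18.72 + 300 + 16.524 = 347.204.
∂Q_x/∂p = −2·0.52·p = -6.24, so E_p = -6.24·(6/347.204) ≈ -0.108.
|E_p| < 1: demand is inelastic.

-0.108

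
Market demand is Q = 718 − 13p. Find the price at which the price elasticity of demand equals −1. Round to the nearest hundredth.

For linear demand Q = a − bp, E = −bp/(a − bp). |E| = 1 ⇒ bp = a − bp ⇒ p = a/(2b).
p = 718/(2·13) ≈ 27.62.

27.62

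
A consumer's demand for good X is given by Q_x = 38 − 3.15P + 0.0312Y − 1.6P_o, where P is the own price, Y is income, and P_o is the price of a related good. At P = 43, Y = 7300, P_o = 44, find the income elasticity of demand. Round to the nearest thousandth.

Q_x = 38 − 3.15(43) + 0.0312(7300) − 1.6(44) = 38 − 135.45 + 227.76 − 70.4 = 59.91.
∂Q_x/∂Y = +0.0312, so E_I = 0.0312·(7300/59.91) ≈ 3.802.
E_I > 1: normal good (luxury).

3.802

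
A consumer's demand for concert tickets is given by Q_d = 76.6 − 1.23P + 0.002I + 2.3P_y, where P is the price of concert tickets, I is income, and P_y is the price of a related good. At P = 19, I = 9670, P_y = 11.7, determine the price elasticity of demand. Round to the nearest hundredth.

At the given point, Q_d = 76.6 − 1.23(19) + 0.002(9670) + 2.3(11.7) = 76.6 − 23.37 + 19.34 + 26.91 = 99.48.
∂Q_d/∂P = −1.23, so E_p = (−1.23)·(19/99.48) ≈ -0.23.
|E_p| < 1: demand is inelastic.

-0.23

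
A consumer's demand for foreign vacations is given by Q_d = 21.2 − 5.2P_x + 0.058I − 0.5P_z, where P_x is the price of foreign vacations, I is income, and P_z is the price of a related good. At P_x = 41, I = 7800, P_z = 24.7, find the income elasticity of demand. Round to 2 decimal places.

1.82

Substituting, Q_d = 21.2 − 5.2(41) + 0.058(7800) − 0.5(24.7) = 21.2 − 213.2 + 452.4 − 12.35 = 248.05.
∂Q_d/∂I = +0.058, so E_I = 0.058·(7800/248.05) ≈ 1.82.
E_I > 1: normal good (luxury).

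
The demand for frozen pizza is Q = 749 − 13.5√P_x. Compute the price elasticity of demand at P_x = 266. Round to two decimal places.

At P_x = 266, Q = 528.8217.
dQ/dP_x = −13.5/(2√P_x) = −13.5/(2·16.3095).
Point elasticity E = (dQ/dP_x)·(P_x/Q) = -0.4139 × 266/528.8217 ≈ -0.21.
|E| < 1, so demand is inelastic at this price.

-0.21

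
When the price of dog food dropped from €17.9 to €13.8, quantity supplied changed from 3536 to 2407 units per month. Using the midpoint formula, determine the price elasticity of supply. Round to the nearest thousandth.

%Δq = (2407 − 3536)/[(3536 + 2407)/2] = -1129/2971.5 ≈ -0.3799.
%Δp = (13.8 − 17.9)/[(17.9 + 13.8)/2] = -4.1/15.85 ≈ -0.2587.
Arc elasticity E = %Δq/%Δp ≈ -0.3799/-0.2587 ≈ 1.469.
|E| > 1: supply is elastic over this range.

1.469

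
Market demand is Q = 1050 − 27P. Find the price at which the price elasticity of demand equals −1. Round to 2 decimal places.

19.44

For linear demand Q = a − bP, E = −bP/(a − bP). |E| = 1 ⇒ bP = a − bP ⇒ P = a/(2b).
P = 1050/(2·27) ≈ 19.44.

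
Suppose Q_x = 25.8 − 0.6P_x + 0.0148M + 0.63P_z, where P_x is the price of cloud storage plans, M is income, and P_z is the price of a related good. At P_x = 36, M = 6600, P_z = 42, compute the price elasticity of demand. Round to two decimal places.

-0.17

Q_x = 25.8 − 0.6(36) + 0.0148(6600) + 0.63(42) = 25.8 − 21.6 + 97.68 + 26.46 = 128.34.
∂Q_x/∂P_x = −0.6, so E_p = (−0.6)·(36/128.34) ≈ -0.17.
|E_p| < 1: demand is inelastic.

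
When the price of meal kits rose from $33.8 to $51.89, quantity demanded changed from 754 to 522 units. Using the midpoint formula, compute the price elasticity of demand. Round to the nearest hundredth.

%Δq = (522 − 754)/[(754 + 522)/2] = -232/638 ≈ -0.3636.
%ΔP = (51.89 − 33.8)/[(33.8 + 51.89)/2] = 18.09/42.845 ≈ 0.4222.
Arc elasticity E = %Δq/%ΔP ≈ -0.3636/0.4222 ≈ -0.86.
|E| < 1: demand is inelastic over this range.

-0.86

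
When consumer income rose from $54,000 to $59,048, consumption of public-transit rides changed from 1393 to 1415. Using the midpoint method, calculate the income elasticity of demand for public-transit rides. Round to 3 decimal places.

0.175

%ΔQ = (1415 − 1393)/[(1393+1415)/2] = 22/1404 ≈ 0.0157.
%ΔI = (59,048 − 54,000)/[(54,000+59,048)/2] = 5048/56524 ≈ 0.0893.
E_I = %ΔQ/%ΔI ≈ 0.175.
E_I ∈ (0,1): normal good (necessity).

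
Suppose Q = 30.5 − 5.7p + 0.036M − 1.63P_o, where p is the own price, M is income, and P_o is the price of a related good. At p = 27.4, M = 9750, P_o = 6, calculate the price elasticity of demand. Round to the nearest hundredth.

Evaluating quantity at (p, M, P_o) gives Q = 30.5 − 5.7(27.4) + 0.036(9750) − 1.63(6) = 30.5 − 156.18 + 351 − 9.78 = 215.54.
∂Q/∂p = −5.7, so E_p = (−5.7)·(27.4/215.54) ≈ -0.72.
|E_p| < 1: demand is inelastic.

-0.72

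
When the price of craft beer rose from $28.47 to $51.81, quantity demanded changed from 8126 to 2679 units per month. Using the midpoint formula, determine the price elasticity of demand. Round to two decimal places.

-1.73

%ΔQ = (2679 − 8126)/[(8126 + 2679)/2] = -5447/5402.5 ≈ -1.0082.
%Δp = (51.81 − 28.47)/[(28.47 + 51.81)/2] = 23.34/40.14 ≈ 0.5815.
Arc elasticity E = %ΔQ/%Δp ≈ -1.0082/0.5815 ≈ -1.73.
|E| > 1: demand is elastic over this range.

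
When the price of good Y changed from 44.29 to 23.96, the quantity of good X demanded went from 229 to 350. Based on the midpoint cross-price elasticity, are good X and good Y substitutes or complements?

%ΔQ_x = (350 − 229)/[(229+350)/2] = 121/289.5 ≈ 0.4180.
%ΔP_y = (23.96 − 44.29)/[(44.29+23.96)/2] ≈ -0.5958.
E_xy = 0.4180/-0.5958 ≈ -0.702.
E_xy < 0, so the goods are complements.

complements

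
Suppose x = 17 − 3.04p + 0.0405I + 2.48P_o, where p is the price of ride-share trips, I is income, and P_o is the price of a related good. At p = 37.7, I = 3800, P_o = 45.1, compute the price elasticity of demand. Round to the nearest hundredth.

Substituting, x = 17 − 3.04(37.7) + 0.0405(3800) + 2.48(45.1) = 17 − 114.608 + 153.9 + 111.848 = 168.14.
∂x/∂p = −3.04, so E_p = (−3.04)·(37.7/168.14) ≈ -0.68.
|E_p| < 1: demand is inelastic.

-0.68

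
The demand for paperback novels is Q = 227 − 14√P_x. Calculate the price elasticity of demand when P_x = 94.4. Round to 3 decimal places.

At P_x = 94.4, Q = 90.9765.
dQ/dP_x = −14/(2√P_x) = −14/(2·9.716).
Point elasticity E = (dQ/dP_x)·(P_x/Q) = -0.7205 × 94.4/90.9765 ≈ -0.748.
|E| < 1, so demand is inelastic at this price.

-0.748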